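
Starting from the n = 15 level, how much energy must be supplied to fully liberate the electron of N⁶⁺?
2.963 eV

The ionization energy is the energy needed to remove the electron completely (n → ∞).

For a hydrogen-like ion with Z = 7, E_n = -13.6057 Z² / n² eV.

At n = 15: E_15 = -13.6057 × 7² / 15² = -2.963019 eV
At n = ∞: E_∞ = 0 eV

Ionization energy = E_∞ - E_15 = 0 - (-2.963019) = 2.963019 eV
Ionization energy ≈ 2.963 eV

This is also called the binding energy of the electron in state n = 15.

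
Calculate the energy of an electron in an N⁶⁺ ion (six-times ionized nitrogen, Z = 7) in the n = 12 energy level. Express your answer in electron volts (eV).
-4.630 eV

The energy levels of a hydrogen-like atom are given by:
E_n = -13.6057 Z² / n² eV  (with Z = 7 for N⁶⁺)

For n = 12:
E_12 = -13.6057 × 7² / 12²
E_12 = -13.6057 × 49 / 144
E_12 = -4.630 eV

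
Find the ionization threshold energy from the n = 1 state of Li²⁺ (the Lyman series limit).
122.45 eV

The series limit corresponds to the transition from n = ∞ to n = 1.
This is the highest energy (shortest wavelength) transition in the Lyman series.

E_∞ = 0 eV
E_1 = -13.6057 × 3² / 1² = -122.45 eV

Energy at series limit:
ΔE = E_∞ - E_1 = 0 - (-122.45) = 122.45 eV

This energy equals the ionization energy from the n = 1 state of Li²⁺.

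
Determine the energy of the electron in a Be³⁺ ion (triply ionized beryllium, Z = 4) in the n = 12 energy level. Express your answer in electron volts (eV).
-1.51174 eV

The energy levels of a hydrogen-like atom are given by:
E_n = -13.6057 Z² / n² eV  (with Z = 4 for Be³⁺)

For n = 12:
E_12 = -13.6057 × 4² / 12²
E_12 = -13.6057 × 16 / 144
E_12 = -1.51174 eV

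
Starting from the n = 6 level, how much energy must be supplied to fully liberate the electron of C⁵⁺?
13.61 eV

The ionization energy is the energy needed to remove the electron completely (n → ∞).

For a hydrogen-like ion with Z = 6, E_n = -13.6057 Z² / n² eV.

At n = 6: E_6 = -13.6057 × 6² / 6² = -13.60570 eV
At n = ∞: E_∞ = 0 eV

Ionization energy = E_∞ - E_6 = 0 - (-13.60570) = 13.60570 eV
Ionization energy ≈ 13.61 eV

This is also called the binding energy of the electron in state n = 6.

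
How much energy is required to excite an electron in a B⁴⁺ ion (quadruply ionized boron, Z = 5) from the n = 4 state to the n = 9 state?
17.06 eV

The energy levels of a hydrogen-like atom are E_n = -13.6057 Z² eV / n².

Energy at n = 4: E_4 = -13.6057 × 5² / 4² = -21.25891 eV
Energy at n = 9: E_9 = -13.6057 × 5² / 9² = -4.19929 eV

The excitation energy is the difference:
ΔE = E_9 - E_4
ΔE = -4.19929 - (-21.25891)
ΔE = 17.06 eV

Since this is positive, energy must be absorbed (photon absorption).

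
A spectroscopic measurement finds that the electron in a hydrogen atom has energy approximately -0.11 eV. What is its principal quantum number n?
n = 11

The exact energy levels follow E_n = -13.6057 eV / n².

The measured value (-0.11 eV) is reported to only 2 significant figures, so we must test candidate n values and see which one matches to that precision.

Candidate energies:
  n = 9:  E = -13.6057/9² = -0.16797 eV
  n = 10:  E = -13.6057/10² = -0.13606 eV
  n = 11:  E = -13.6057/11² = -0.11244 eV  ← matches
  n = 12:  E = -13.6057/12² = -0.09448 eV
  n = 13:  E = -13.6057/13² = -0.08051 eV

Checking against the measurement of -0.11 eV (2 sig figs), only n = 11 agrees:
E_11 = -0.11244 eV, which rounds to -0.11 eV ✓

Therefore n = 11.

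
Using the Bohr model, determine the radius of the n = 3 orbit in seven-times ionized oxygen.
0.0595 nm (or 0.5953 Å)

The Bohr radius formula is:
r_n = n² a₀ / Z

where a₀ = 0.0529177 nm is the Bohr radius.

For O⁷⁺ (Z = 8) at n = 3:
r_3 = 3² × 0.0529177 nm / 8
r_3 = 9 × 0.0529177 nm / 8
r_3 = 0.47626 nm / 8
r_3 = 0.0595 nm

The electron orbits at approximately 0.0595 nm from the nucleus.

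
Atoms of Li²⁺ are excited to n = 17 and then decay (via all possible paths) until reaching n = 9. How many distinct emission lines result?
36

The electron can occupy levels n = 9, 10, ..., 17 during de-excitation — that is m = 17 - 9 + 1 = 9 distinct levels.

The number of distinct spectral lines equals the number of ways to choose 2 of these m levels (each pair gives one possible emission transition):

Number of lines = m(m-1)/2 = 9×8/2 = 36

These correspond to all possible transitions between the 9 levels:
17 → 16, 17 → 15, 17 → 14, 17 → 13, 17 → 12, 17 → 11, 17 → 10, 17 → 9...

Each transition produces a photon with a unique energy (and thus wavelength). This count does not depend on Z.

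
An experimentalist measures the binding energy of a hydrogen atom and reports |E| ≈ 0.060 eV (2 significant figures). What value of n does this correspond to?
n = 15

The exact energy levels follow E_n = -13.6057 eV / n².

The measured value (-0.060 eV) is reported to only 2 significant figures, so we must test candidate n values and see which one matches to that precision.

Candidate energies:
  n = 13:  E = -13.6057/13² = -0.08051 eV
  n = 14:  E = -13.6057/14² = -0.06942 eV
  n = 15:  E = -13.6057/15² = -0.06047 eV  ← matches
  n = 16:  E = -13.6057/16² = -0.05315 eV
  n = 17:  E = -13.6057/17² = -0.04708 eV

Checking against the measurement of -0.060 eV (2 sig figs), only n = 15 agrees:
E_15 = -0.06047 eV, which rounds to -0.060 eV ✓

Therefore n = 15.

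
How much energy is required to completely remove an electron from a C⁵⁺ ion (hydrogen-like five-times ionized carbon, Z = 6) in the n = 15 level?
2.1769 eV

The ionization energy is the energy needed to remove the electron completely (n → ∞).

For a hydrogen-like ion with Z = 6, E_n = -13.6057 Z² / n² eV.

At n = 15: E_15 = -13.6057 × 6² / 15² = -2.1769120 eV
At n = ∞: E_∞ = 0 eV

Ionization energy = E_∞ - E_15 = 0 - (-2.1769120) = 2.1769120 eV
Ionization energy ≈ 2.1769 eV

This is also called the binding energy of the electron in state n = 15.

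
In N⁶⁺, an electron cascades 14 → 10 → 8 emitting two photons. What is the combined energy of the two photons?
7.015439 eV

The energy levels of N⁶⁺ are E_n = -13.6057 × 7² / n² eV.

First transition (14 → 10):
ΔE₁ = |E_10 - E_14|
ΔE₁ = |-6.666793000000 - (-3.401425000000)| = 3.265368000 eV

Second transition (10 → 8):
ΔE₂ = |E_8 - E_10|
ΔE₂ = |-10.416864062500 - (-6.666793000000)| = 3.750071063 eV

Total energy released:
E_total = ΔE₁ + ΔE₂ = 3.265368000 + 3.750071063 = 7.015439 eV

Note: This equals the direct transition 14 → 8: 7.015439 eV ✓
Energy is conserved regardless of the path taken.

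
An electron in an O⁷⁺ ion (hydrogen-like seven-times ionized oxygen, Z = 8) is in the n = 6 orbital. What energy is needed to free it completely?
24.188 eV

The ionization energy is the energy needed to remove the electron completely (n → ∞).

For a hydrogen-like ion with Z = 8, E_n = -13.6057 Z² / n² eV.

At n = 6: E_6 = -13.6057 × 8² / 6² = -24.187911 eV
At n = ∞: E_∞ = 0 eV

Ionization energy = E_∞ - E_6 = 0 - (-24.187911) = 24.187911 eV
Ionization energy ≈ 24.188 eV

This is also called the binding energy of the electron in state n = 6.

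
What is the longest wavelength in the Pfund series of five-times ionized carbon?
207.11 nm

The longest wavelength corresponds to the smallest energy transition in the series.
The Pfund series has all transitions ending at n_f = 5.

For C⁵⁺ (Z = 6), the first line (α-line) is the jump from n = 6 to n = 5:
E_6 = -13.6057 × 6² / 6² = -13.605700 eV
E_5 = -13.6057 × 6² / 5² = -19.592208 eV
ΔE = E_6 - E_5 = 5.986508 eV

λ = hc/E = 1239.84 eV·nm / 5.986508 eV
λ = 207.11 nm

This is the α-line of the Pfund series in C⁵⁺.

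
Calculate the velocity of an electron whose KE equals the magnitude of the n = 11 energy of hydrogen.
1.9888e+05 m/s (or 0.066% of c)

The binding energy at n = 11 for hydrogen is:
E_11 = -13.6057/11² = -0.11244380 eV
|E_11| = 0.11244380 eV

Convert to Joules:
KE = 0.11244380 eV × (1.602177 × 10⁻¹⁹ J/eV) = 1.801549e-20 J

Using KE = ½mv²:
v = √(2·KE/m_e)
v = √(2 × 1.801549e-20 J / 9.10938 × 10⁻³¹ kg)
v = 1.9888e+05 m/s

This is approximately 0.066% the speed of light.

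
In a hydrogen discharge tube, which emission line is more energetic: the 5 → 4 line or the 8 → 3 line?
8 → 3

Calculate the energy for each transition:

Transition 5 → 4:
ΔE₁ = |E_4 - E_5| = |-13.6057/4² - (-13.6057/5²)|
ΔE₁ = |-0.8503562500 - (-0.5442280000)| = 0.3061283 eV

Transition 8 → 3:
ΔE₂ = |E_3 - E_8| = |-13.6057/3² - (-13.6057/8²)|
ΔE₂ = |-1.5117444444 - (-0.2125890625)| = 1.2991554 eV

Since 1.2991554 eV > 0.3061283 eV, the transition 8 → 3 emits the more energetic photon.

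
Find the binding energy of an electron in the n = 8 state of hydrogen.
0.2126 eV

The ionization energy is the energy needed to remove the electron completely (n → ∞).

For hydrogen, E_n = -13.6057 eV / n².

At n = 8: E_8 = -13.6057 / 8² = -0.2125891 eV
At n = ∞: E_∞ = 0 eV

Ionization energy = E_∞ - E_8 = 0 - (-0.2125891) = 0.2125891 eV
Ionization energy ≈ 0.2126 eV

This is also called the binding energy of the electron in state n = 8.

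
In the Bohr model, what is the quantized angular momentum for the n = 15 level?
1.5819e-33 J·s (or 15ℏ)

In the Bohr model, angular momentum is quantized:
L = nℏ

where ℏ = h/(2π) = 1.054572e-34 J·s

For n = 15:
L = 15 × 1.054572e-34 J·s
L = 1.5819e-33 J·s

This can also be written as L = 15ℏ.
The angular momentum is an integer multiple of the reduced Planck constant.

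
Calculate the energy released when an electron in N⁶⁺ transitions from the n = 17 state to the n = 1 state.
664.372451 eV

The energy levels are E_n = -13.6057 Z² eV / n².

Energy at n = 17: E_17 = -13.6057 × 7² / 17² = -2.306848789 eV
Energy at n = 1: E_1 = -13.6057 × 7² / 1² = -666.679300000 eV

For emission (electron falling to lower state), the photon energy is:
E_photon = E_17 - E_1 = |-2.306848789 - (-666.679300000)|
E_photon = 664.372451 eV

This energy is carried away by the emitted photon.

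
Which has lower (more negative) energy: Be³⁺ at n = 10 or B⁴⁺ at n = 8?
B⁴⁺ at n = 8 (E = -5.315 eV)

Using E_n = -13.6057 Z² / n² eV:

Be³⁺ (Z = 4) at n = 10:
E = -13.6057 × 4² / 10² = -13.6057 × 16 / 100 = -2.176912 eV

B⁴⁺ (Z = 5) at n = 8:
E = -13.6057 × 5² / 8² = -13.6057 × 25 / 64 = -5.314727 eV

Since -5.314727 eV < -2.176912 eV,
B⁴⁺ at n = 8 is more tightly bound (requires more energy to ionize).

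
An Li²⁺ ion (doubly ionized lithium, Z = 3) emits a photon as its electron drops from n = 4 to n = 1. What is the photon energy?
114.79809 eV

The energy levels are E_n = -13.6057 Z² eV / n².

Energy at n = 4: E_4 = -13.6057 × 3² / 4² = -7.65320625 eV
Energy at n = 1: E_1 = -13.6057 × 3² / 1² = -122.45130000 eV

For emission (electron falling to lower state), the photon energy is:
E_photon = E_4 - E_1 = |-7.65320625 - (-122.45130000)|
E_photon = 114.79809 eV

This energy is carried away by the emitted photon.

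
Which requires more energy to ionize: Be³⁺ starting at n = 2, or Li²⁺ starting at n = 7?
Be³⁺ at n = 2 (E = -54.423 eV)

Using E_n = -13.6057 Z² / n² eV:

Be³⁺ (Z = 4) at n = 2:
E = -13.6057 × 4² / 2² = -13.6057 × 16 / 4 = -54.422800 eV

Li²⁺ (Z = 3) at n = 7:
E = -13.6057 × 3² / 7² = -13.6057 × 9 / 49 = -2.499006 eV

Since -54.422800 eV < -2.499006 eV,
Be³⁺ at n = 2 is more tightly bound (requires more energy to ionize).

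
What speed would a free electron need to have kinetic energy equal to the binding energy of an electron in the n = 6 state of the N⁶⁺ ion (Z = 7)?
2.5523e+06 m/s (or 0.851% of c)

The binding energy at n = 6 for N⁶⁺ is:
E_6 = -13.6057 × 7²/6² = -18.518869 eV
|E_6| = 18.518869 eV

Convert to Joules:
KE = 18.518869 eV × (1.602177 × 10⁻¹⁹ J/eV) = 2.967051e-18 J

Using KE = ½mv²:
v = √(2·KE/m_e)
v = √(2 × 2.967051e-18 J / 9.10938 × 10⁻³¹ kg)
v = 2.5523e+06 m/s

This is approximately 0.851% the speed of light.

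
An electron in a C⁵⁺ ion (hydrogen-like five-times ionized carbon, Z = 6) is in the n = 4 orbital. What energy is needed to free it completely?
30.61 eV

The ionization energy is the energy needed to remove the electron completely (n → ∞).

For a hydrogen-like ion with Z = 6, E_n = -13.6057 Z² / n² eV.

At n = 4: E_4 = -13.6057 × 6² / 4² = -30.61283 eV
At n = ∞: E_∞ = 0 eV

Ionization energy = E_∞ - E_4 = 0 - (-30.61283) = 30.61283 eV
Ionization energy ≈ 30.61 eV

This is also called the binding energy of the electron in state n = 4.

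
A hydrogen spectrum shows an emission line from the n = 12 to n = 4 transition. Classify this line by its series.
Brackett series

The spectral series in hydrogen are named based on the final (lower) energy level:
- Lyman series: n_final = 1 (ultraviolet)
- Balmer series: n_final = 2 (visible/near-UV)
- Paschen series: n_final = 3 (infrared)
- Brackett series: n_final = 4 (infrared)
- Pfund series: n_final = 5 (far infrared)

Since this transition ends at n = 4, it belongs to the Brackett series.

For reference, this 12 → 4 line has photon energy
ΔE = 13.6057 eV × (1/4² - 1/12²) = 0.75587222222 eV,
corresponding to wavelength λ = hc/ΔE = 1239.84 eV·nm / 0.75587222222 eV = 1640.27724 nm in the infrared region.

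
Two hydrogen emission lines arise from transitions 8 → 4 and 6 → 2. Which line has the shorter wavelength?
6 → 2

Calculate the energy for each transition:

Transition 8 → 4:
ΔE₁ = |E_4 - E_8| = |-13.6057/4² - (-13.6057/8²)|
ΔE₁ = |-0.85035625 - (-0.21258906)| = 0.63777 eV

Transition 6 → 2:
ΔE₂ = |E_2 - E_6| = |-13.6057/2² - (-13.6057/6²)|
ΔE₂ = |-3.40142500 - (-0.37793611)| = 3.02349 eV

Since 3.02349 eV > 0.63777 eV, the transition 6 → 2 emits the more energetic photon.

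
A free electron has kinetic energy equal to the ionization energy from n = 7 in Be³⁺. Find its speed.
1.25011e+06 m/s (or 0.42% of c)

The binding energy at n = 7 for Be³⁺ is:
E_7 = -13.6057 × 4²/7² = -4.44267755 eV
|E_7| = 4.44267755 eV

Convert to Joules:
KE = 4.44267755 eV × (1.602177 × 10⁻¹⁹ J/eV) = 7.1179558e-19 J

Using KE = ½mv²:
v = √(2·KE/m_e)
v = √(2 × 7.1179558e-19 J / 9.10938 × 10⁻³¹ kg)
v = 1.25011e+06 m/s

This is approximately 0.42% the speed of light.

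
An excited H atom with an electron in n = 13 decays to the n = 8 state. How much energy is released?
0.13 eV

The energy levels are E_n = -13.6057 eV / n².

Energy at n = 13: E_13 = -13.6057 / 13² = -0.08051 eV
Energy at n = 8: E_8 = -13.6057 / 8² = -0.21259 eV

For emission (electron falling to lower state), the photon energy is:
E_photon = E_13 - E_8 = |-0.08051 - (-0.21259)|
E_photon = 0.13 eV

This energy is carried away by the emitted photon.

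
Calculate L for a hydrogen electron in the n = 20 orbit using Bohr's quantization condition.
2.1091e-33 J·s (or 20ℏ)

In the Bohr model, angular momentum is quantized:
L = nℏ

where ℏ = h/(2π) = 1.054572e-34 J·s

For n = 20:
L = 20 × 1.054572e-34 J·s
L = 2.1091e-33 J·s

This can also be written as L = 20ℏ.
The angular momentum is an integer multiple of the reduced Planck constant.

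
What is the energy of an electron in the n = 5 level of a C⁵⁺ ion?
-19.592 eV

For hydrogen-like ions, the energy levels scale with Z²:
E_n = -13.6057 Z² / n² eV

For C⁵⁺ (Z = 6) at n = 5:
E_5 = -13.6057 × 6² / 5²
E_5 = -13.6057 × 36 / 25
E_5 = -489.8052 / 25
E_5 = -19.592 eV

The energy is 36 times more negative than hydrogen at the same n due to the stronger nuclear charge.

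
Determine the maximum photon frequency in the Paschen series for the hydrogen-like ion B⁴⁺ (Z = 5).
9.1385e+15 Hz

The series limit corresponds to the transition from n = ∞ to n = 3.
This is the highest energy (shortest wavelength) transition in the Paschen series.

E_∞ = 0 eV
E_3 = -13.6057 × 5² / 3² = -37.793611 eV

Energy at series limit:
ΔE = E_∞ - E_3 = 0 - (-37.793611) = 37.793611 eV
E = 37.793611 eV × (1.602177 × 10⁻¹⁹ J/eV) = 6.055205e-18 J
f = E/h = 6.055205e-18 J / (6.62607 × 10⁻³⁴ J·s) = 9.1385e+15 Hz

This energy equals the ionization energy from the n = 3 state of B⁴⁺.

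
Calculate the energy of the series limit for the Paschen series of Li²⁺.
13.61 eV

The series limit corresponds to the transition from n = ∞ to n = 3.
This is the highest energy (shortest wavelength) transition in the Paschen series.

E_∞ = 0 eV
E_3 = -13.6057 × 3² / 3² = -13.61 eV

Energy at series limit:
ΔE = E_∞ - E_3 = 0 - (-13.61) = 13.61 eV

This energy equals the ionization energy from the n = 3 state of Li²⁺.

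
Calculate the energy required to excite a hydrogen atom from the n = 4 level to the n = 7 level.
0.57 eV

The energy levels of a hydrogen-like atom are E_n = -13.6057 eV / n².

Energy at n = 4: E_4 = -13.6057 / 4² = -0.85036 eV
Energy at n = 7: E_7 = -13.6057 / 7² = -0.27767 eV

The excitation energy is the difference:
ΔE = E_7 - E_4
ΔE = -0.27767 - (-0.85036)
ΔE = 0.57 eV

Since this is positive, energy must be absorbed (photon absorption).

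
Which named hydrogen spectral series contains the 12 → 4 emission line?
Brackett series

The spectral series in hydrogen are named based on the final (lower) energy level:
- Lyman series: n_final = 1 (ultraviolet)
- Balmer series: n_final = 2 (visible/near-UV)
- Paschen series: n_final = 3 (infrared)
- Brackett series: n_final = 4 (infrared)
- Pfund series: n_final = 5 (far infrared)

Since this transition ends at n = 4, it belongs to the Brackett series.

For reference, this 12 → 4 line has photon energy
ΔE = 13.6057 eV × (1/4² - 1/12²) = 0.75587222222 eV,
corresponding to wavelength λ = hc/ΔE = 1239.84 eV·nm / 0.75587222222 eV = 1640.27724 nm in the infrared region.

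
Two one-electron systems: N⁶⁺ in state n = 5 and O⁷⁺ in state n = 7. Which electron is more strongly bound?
N⁶⁺ at n = 5 (E = -26.66717 eV)

Using E_n = -13.6057 Z² / n² eV:

N⁶⁺ (Z = 7) at n = 5:
E = -13.6057 × 7² / 5² = -13.6057 × 49 / 25 = -26.66717200 eV

O⁷⁺ (Z = 8) at n = 7:
E = -13.6057 × 8² / 7² = -13.6057 × 64 / 49 = -17.77071020 eV

Since -26.66717200 eV < -17.77071020 eV,
N⁶⁺ at n = 5 is more tightly bound (requires more energy to ionize).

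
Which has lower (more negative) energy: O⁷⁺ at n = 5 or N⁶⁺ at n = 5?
O⁷⁺ at n = 5 (E = -34.8306 eV)

Using E_n = -13.6057 Z² / n² eV:

O⁷⁺ (Z = 8) at n = 5:
E = -13.6057 × 8² / 5² = -13.6057 × 64 / 25 = -34.8305920 eV

N⁶⁺ (Z = 7) at n = 5:
E = -13.6057 × 7² / 5² = -13.6057 × 49 / 25 = -26.6671720 eV

Since -34.8305920 eV < -26.6671720 eV,
O⁷⁺ at n = 5 is more tightly bound (requires more energy to ionize).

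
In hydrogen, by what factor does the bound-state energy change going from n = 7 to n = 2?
12.250000

Using E_n = -13.6057 Z² / n² eV with Z = 1:

E_2 = -13.6057 / 2² = -13.6057 / 4 = -3.401425000000 eV
E_7 = -13.6057 / 7² = -13.6057 / 49 = -0.277667346939 eV

The ratio is:
E_2/E_7 = (-3.401425000000) / (-0.277667346939)
E_2/E_7 = (-13.6057/4) / (-13.6057/49)
E_2/E_7 = 49/4
E_2/E_7 = 12.250000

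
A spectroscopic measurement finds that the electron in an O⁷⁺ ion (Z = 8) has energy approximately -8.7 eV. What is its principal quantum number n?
n = 10

The exact energy levels follow E_n = -13.6057 Z² / n² eV with Z = 8.

The measured value (-8.7 eV) is reported to only 2 significant figures, so we must test candidate n values and see which one matches to that precision.

Candidate energies:
  n = 8:  E = -13.6057 × 8² / 8² = -13.60570 eV
  n = 9:  E = -13.6057 × 8² / 9² = -10.75018 eV
  n = 10:  E = -13.6057 × 8² / 10² = -8.70765 eV  ← matches
  n = 11:  E = -13.6057 × 8² / 11² = -7.19640 eV
  n = 12:  E = -13.6057 × 8² / 12² = -6.04698 eV

Checking against the measurement of -8.7 eV (2 sig figs), only n = 10 agrees:
E_10 = -8.70765 eV, which rounds to -8.7 eV ✓

Therefore n = 10.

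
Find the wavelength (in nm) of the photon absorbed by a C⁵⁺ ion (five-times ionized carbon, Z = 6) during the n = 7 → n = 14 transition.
165.378 nm

First, find the transition energy using E_n = -13.6057 Z² / n² eV:
E_7 = -13.6057 × 6² / 7² = -9.9960245 eV
E_14 = -13.6057 × 6² / 14² = -2.4990061 eV

Photon energy: |ΔE| = |E_14 - E_7| = 7.4970184 eV

Convert to wavelength using E = hc/λ with hc = 1239.84 eV·nm:
λ = hc/E = 1239.84 eV·nm / 7.4970184 eV
λ = 165.378 nm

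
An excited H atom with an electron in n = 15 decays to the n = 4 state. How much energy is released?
0.790 eV

The energy levels are E_n = -13.6057 eV / n².

Energy at n = 15: E_15 = -13.6057 / 15² = -0.060470 eV
Energy at n = 4: E_4 = -13.6057 / 4² = -0.850356 eV

For emission (electron falling to lower state), the photon energy is:
E_photon = E_15 - E_4 = |-0.060470 - (-0.850356)|
E_photon = 0.790 eV

This energy is carried away by the emitted photon.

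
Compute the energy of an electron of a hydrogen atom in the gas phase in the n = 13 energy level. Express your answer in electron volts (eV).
-0.0805 eV

The energy levels of a hydrogen-like atom are given by:
E_n = -13.6057 eV / n²

For n = 13:
E_13 = -13.6057 eV / 13²
E_13 = -13.6057 eV / 169
E_13 = -0.0805 eV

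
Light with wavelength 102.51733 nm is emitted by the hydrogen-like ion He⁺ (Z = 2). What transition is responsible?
n = 6 → n = 2

First, find the photon energy from the wavelength (hc = 1239.84 eV·nm):
E = hc/λ = 1239.84 eV·nm / 102.51733 nm = 12.093955 eV

The energy levels of He⁺ satisfy E_n = -13.6057 × 2² / n² eV, so an emission n_i → n_f releases
ΔE = 13.6057 × 2² × (1/n_f² − 1/n_i²) eV.

Setting ΔE equal to the photon energy:
1/n_f² − 1/n_i² = 12.093955 / (13.6057 × 2²) = 0.22222221

Since 1/n_i² must be positive, we need 1/n_f² > 0.22222221, i.e. n_f ≤ 2. For each allowed n_f, solve n_i = (1/n_f² − 0.22222221)^(−1/2) and check whether it is a whole number:
  n_f = 1: 1/n_i² = 1.00000000 − 0.22222221 = 0.77777779 → n_i = 1.134  (not an integer) ✗
  n_f = 2: 1/n_i² = 0.25000000 − 0.22222221 = 0.02777779 → n_i = 6.000  → integer, n_i = 6 ✓

Only n_f = 2 gives an integer upper level, n_i = 6.

The transition is from n = 6 to n = 2 (emission).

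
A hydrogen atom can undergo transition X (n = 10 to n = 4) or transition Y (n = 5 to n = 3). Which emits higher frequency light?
5 → 3

Calculate the energy for each transition:

Transition 10 → 4:
ΔE₁ = |E_4 - E_10| = |-13.6057/4² - (-13.6057/10²)|
ΔE₁ = |-0.850356250000 - (-0.136057000000)| = 0.714299250 eV

Transition 5 → 3:
ΔE₂ = |E_3 - E_5| = |-13.6057/3² - (-13.6057/5²)|
ΔE₂ = |-1.511744444444 - (-0.544228000000)| = 0.967516444 eV

Since 0.967516444 eV > 0.714299250 eV, the transition 5 → 3 emits the more energetic photon.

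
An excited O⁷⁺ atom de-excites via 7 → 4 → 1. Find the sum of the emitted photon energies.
852.994 eV

The energy levels of O⁷⁺ are E_n = -13.6057 × 8² / n² eV.

First transition (7 → 4):
ΔE₁ = |E_4 - E_7|
ΔE₁ = |-54.422800000 - (-17.770710204)| = 36.652090 eV

Second transition (4 → 1):
ΔE₂ = |E_1 - E_4|
ΔE₂ = |-870.764800000 - (-54.422800000)| = 816.342000 eV

Total energy released:
E_total = ΔE₁ + ΔE₂ = 36.652090 + 816.342000 = 852.994 eV

Note: This equals the direct transition 7 → 1: 852.994 eV ✓
Energy is conserved regardless of the path taken.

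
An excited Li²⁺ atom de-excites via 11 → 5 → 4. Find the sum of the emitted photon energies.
6.641 eV

The energy levels of Li²⁺ are E_n = -13.6057 × 3² / n² eV.

First transition (11 → 5):
ΔE₁ = |E_5 - E_11|
ΔE₁ = |-4.898052000 - (-1.011994215)| = 3.886058 eV

Second transition (5 → 4):
ΔE₂ = |E_4 - E_5|
ΔE₂ = |-7.653206250 - (-4.898052000)| = 2.755154 eV

Total energy released:
E_total = ΔE₁ + ΔE₂ = 3.886058 + 2.755154 = 6.641 eV

Note: This equals the direct transition 11 → 4: 6.641 eV ✓
Energy is conserved regardless of the path taken.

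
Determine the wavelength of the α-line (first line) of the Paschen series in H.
1874.60256 nm

The longest wavelength corresponds to the smallest energy transition in the series.
The Paschen series has all transitions ending at n_f = 3.

For H, the first line (α-line) is the jump from n = 4 to n = 3:
E_4 = -13.6057 / 4² = -0.85035625000 eV
E_3 = -13.6057 / 3² = -1.51174444444 eV
ΔE = E_4 - E_3 = 0.66138819444 eV

λ = hc/E = 1239.84 eV·nm / 0.66138819444 eV
λ = 1874.60256 nm

This is the α-line of the Paschen series in H.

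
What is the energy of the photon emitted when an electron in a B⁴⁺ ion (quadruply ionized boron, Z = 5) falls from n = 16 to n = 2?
83.70694 eV

The energy levels are E_n = -13.6057 Z² eV / n².

Energy at n = 16: E_16 = -13.6057 × 5² / 16² = -1.32868164 eV
Energy at n = 2: E_2 = -13.6057 × 5² / 2² = -85.03562500 eV

For emission (electron falling to lower state), the photon energy is:
E_photon = E_16 - E_2 = |-1.32868164 - (-85.03562500)|
E_photon = 83.70694 eV

This energy is carried away by the emitted photon.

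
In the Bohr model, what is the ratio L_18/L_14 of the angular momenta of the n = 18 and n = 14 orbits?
1.2857

In the Bohr model, L_n = nℏ, so the ratio is purely the ratio of quantum numbers:

L_18/L_14 = 18ℏ / 14ℏ = 18/14 = 1.2857

The angular momentum scales linearly with n.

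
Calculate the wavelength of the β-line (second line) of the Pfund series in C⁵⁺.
129.201 nm

The lines of a series are numbered from the longest wavelength (smallest ΔE) outward; the second line is the transition from n = n_f + 2 to n_f.
The Pfund series has all transitions ending at n_f = 5.

For C⁵⁺ (Z = 6), the second line (β-line) is the jump from n = 7 to n = 5:
E_7 = -13.6057 × 6² / 7² = -9.9960245 eV
E_5 = -13.6057 × 6² / 5² = -19.5922080 eV
ΔE = E_7 - E_5 = 9.5961835 eV

λ = hc/E = 1239.84 eV·nm / 9.5961835 eV
λ = 129.201 nm

This is the β-line of the Pfund series in C⁵⁺.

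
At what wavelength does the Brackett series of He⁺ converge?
364.506 nm

The series limit corresponds to the transition from n = ∞ to n = 4.
This is the highest energy (shortest wavelength) transition in the Brackett series.

E_∞ = 0 eV
E_4 = -13.6057 × 2² / 4² = -3.4014250 eV

Energy at series limit:
ΔE = E_∞ - E_4 = 0 - (-3.4014250) = 3.4014250 eV
λ = hc/E = 1239.84 eV·nm / 3.4014250 eV = 364.506 nm

This energy equals the ionization energy from the n = 4 state of He⁺.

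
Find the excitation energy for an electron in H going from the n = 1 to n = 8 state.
13.393111 eV

The energy levels of a hydrogen-like atom are E_n = -13.6057 eV / n².

Energy at n = 1: E_1 = -13.6057 / 1² = -13.605700000 eV
Energy at n = 8: E_8 = -13.6057 / 8² = -0.212589063 eV

The excitation energy is the difference:
ΔE = E_8 - E_1
ΔE = -0.212589063 - (-13.605700000)
ΔE = 13.393111 eV

Since this is positive, energy must be absorbed (photon absorption).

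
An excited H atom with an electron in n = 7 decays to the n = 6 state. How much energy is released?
0.100 eV

The energy levels are E_n = -13.6057 eV / n².

Energy at n = 7: E_7 = -13.6057 / 7² = -0.277667 eV
Energy at n = 6: E_6 = -13.6057 / 6² = -0.377936 eV

For emission (electron falling to lower state), the photon energy is:
E_photon = E_7 - E_6 = |-0.277667 - (-0.377936)|
E_photon = 0.100 eV

This energy is carried away by the emitted photon.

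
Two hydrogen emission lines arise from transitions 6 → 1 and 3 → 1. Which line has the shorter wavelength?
6 → 1

Calculate the energy for each transition:

Transition 6 → 1:
ΔE₁ = |E_1 - E_6| = |-13.6057/1² - (-13.6057/6²)|
ΔE₁ = |-13.6057000000 - (-0.3779361111)| = 13.2277639 eV

Transition 3 → 1:
ΔE₂ = |E_1 - E_3| = |-13.6057/1² - (-13.6057/3²)|
ΔE₂ = |-13.6057000000 - (-1.5117444444)| = 12.0939556 eV

Since 13.2277639 eV > 12.0939556 eV, the transition 6 → 1 emits the more energetic photon.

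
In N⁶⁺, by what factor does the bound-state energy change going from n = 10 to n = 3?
11.111

Using E_n = -13.6057 Z² / n² eV with Z = 7:

E_3 = -13.6057 × 7² / 3² = -666.6793 / 9 = -74.075477778 eV
E_10 = -13.6057 × 7² / 10² = -666.6793 / 100 = -6.666793000 eV

The ratio is:
E_3/E_10 = (-74.075477778) / (-6.666793000)
E_3/E_10 = (-666.6793/9) / (-666.6793/100)
E_3/E_10 = 100/9
E_3/E_10 = 11.111
(Note: the Z² factors cancel in the ratio.)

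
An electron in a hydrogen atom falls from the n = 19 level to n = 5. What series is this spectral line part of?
Pfund series

The spectral series in hydrogen are named based on the final (lower) energy level:
- Lyman series: n_final = 1 (ultraviolet)
- Balmer series: n_final = 2 (visible/near-UV)
- Paschen series: n_final = 3 (infrared)
- Brackett series: n_final = 4 (infrared)
- Pfund series: n_final = 5 (far infrared)

Since this transition ends at n = 5, it belongs to the Pfund series.

For reference, this 19 → 5 line has photon energy
ΔE = 13.6057 eV × (1/5² - 1/19²) = 0.506539080 eV,
corresponding to wavelength λ = hc/ΔE = 1239.84 eV·nm / 0.506539080 eV = 2447.669 nm in the far infrared region.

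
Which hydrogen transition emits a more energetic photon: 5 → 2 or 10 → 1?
10 → 1

Calculate the energy for each transition:

Transition 5 → 2:
ΔE₁ = |E_2 - E_5| = |-13.6057/2² - (-13.6057/5²)|
ΔE₁ = |-3.40142500000 - (-0.54422800000)| = 2.85719700 eV

Transition 10 → 1:
ΔE₂ = |E_1 - E_10| = |-13.6057/1² - (-13.6057/10²)|
ΔE₂ = |-13.60570000000 - (-0.13605700000)| = 13.46964300 eV

Since 13.46964300 eV > 2.85719700 eV, the transition 10 → 1 emits the more energetic photon.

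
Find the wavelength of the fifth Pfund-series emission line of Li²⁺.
337.506 nm

The lines of a series are numbered from the longest wavelength (smallest ΔE) outward; the fifth line is the transition from n = n_f + 5 to n_f.
The Pfund series has all transitions ending at n_f = 5.

For Li²⁺ (Z = 3), the fifth line (ε-line) is the jump from n = 10 to n = 5:
E_10 = -13.6057 × 3² / 10² = -1.2245130 eV
E_5 = -13.6057 × 3² / 5² = -4.8980520 eV
ΔE = E_10 - E_5 = 3.6735390 eV

λ = hc/E = 1239.84 eV·nm / 3.6735390 eV
λ = 337.506 nm

This is the ε-line of the Pfund series in Li²⁺.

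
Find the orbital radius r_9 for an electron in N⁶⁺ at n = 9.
0.61233 nm (or 6.12334 Å)

The Bohr radius formula is:
r_n = n² a₀ / Z

where a₀ = 0.05291772 nm is the Bohr radius.

For N⁶⁺ (Z = 7) at n = 9:
r_9 = 9² × 0.05291772 nm / 7
r_9 = 81 × 0.05291772 nm / 7
r_9 = 4.286335 nm / 7
r_9 = 0.61233 nm

The electron orbits at approximately 0.61233 nm from the nucleus.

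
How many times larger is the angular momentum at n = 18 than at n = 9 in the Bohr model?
2.00

In the Bohr model, L_n = nℏ, so the ratio is purely the ratio of quantum numbers:

L_18/L_9 = 18ℏ / 9ℏ = 18/9 = 2.00

The angular momentum scales linearly with n.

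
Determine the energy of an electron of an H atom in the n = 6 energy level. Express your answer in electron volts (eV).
-0.377936 eV

The energy levels of a hydrogen-like atom are given by:
E_n = -13.6057 eV / n²

For n = 6:
E_6 = -13.6057 eV / 6²
E_6 = -13.6057 eV / 36
E_6 = -0.377936 eV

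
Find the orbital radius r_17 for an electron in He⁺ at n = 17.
7.64661 nm (or 76.46611 Å)

The Bohr radius formula is:
r_n = n² a₀ / Z

where a₀ = 0.05291772 nm is the Bohr radius.

For He⁺ (Z = 2) at n = 17:
r_17 = 17² × 0.05291772 nm / 2
r_17 = 289 × 0.05291772 nm / 2
r_17 = 15.293221 nm / 2
r_17 = 7.64661 nm

The electron orbits at approximately 7.64661 nm from the nucleus.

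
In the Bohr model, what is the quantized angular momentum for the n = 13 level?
1.371e-33 J·s (or 13ℏ)

In the Bohr model, angular momentum is quantized:
L = nℏ

where ℏ = h/(2π) = 1.05457e-34 J·s

For n = 13:
L = 13 × 1.05457e-34 J·s
L = 1.371e-33 J·s

This can also be written as L = 13ℏ.
The angular momentum is an integer multiple of the reduced Planck constant.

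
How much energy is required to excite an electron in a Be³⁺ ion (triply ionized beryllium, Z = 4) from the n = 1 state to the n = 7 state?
213.24852 eV

The energy levels of a hydrogen-like atom are E_n = -13.6057 Z² eV / n².

Energy at n = 1: E_1 = -13.6057 × 4² / 1² = -217.69120000 eV
Energy at n = 7: E_7 = -13.6057 × 4² / 7² = -4.44267755 eV

The excitation energy is the difference:
ΔE = E_7 - E_1
ΔE = -4.44267755 - (-217.69120000)
ΔE = 213.24852 eV

Since this is positive, energy must be absorbed (photon absorption).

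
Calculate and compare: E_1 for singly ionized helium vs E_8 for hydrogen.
He⁺ at n = 1 (E = -54.42 eV)

Using E_n = -13.6057 Z² / n² eV:

He⁺ (Z = 2) at n = 1:
E = -13.6057 × 2² / 1² = -13.6057 × 4 / 1 = -54.42280 eV

H (Z = 1) at n = 8:
E = -13.6057 × 1² / 8² = -13.6057 × 1 / 64 = -0.21259 eV

Since -54.42280 eV < -0.21259 eV,
He⁺ at n = 1 is more tightly bound (requires more energy to ionize).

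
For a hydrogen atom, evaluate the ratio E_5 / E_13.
6.76

Using E_n = -13.6057 Z² / n² eV with Z = 1:

E_5 = -13.6057 / 5² = -13.6057 / 25 = -0.54422800 eV
E_13 = -13.6057 / 13² = -13.6057 / 169 = -0.08050710 eV

The ratio is:
E_5/E_13 = (-0.54422800) / (-0.08050710)
E_5/E_13 = (-13.6057/25) / (-13.6057/169)
E_5/E_13 = 169/25
E_5/E_13 = 6.76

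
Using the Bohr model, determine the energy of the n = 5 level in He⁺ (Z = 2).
-2.18 eV

For hydrogen-like ions, the energy levels scale with Z²:
E_n = -13.6057 Z² / n² eV

For He⁺ (Z = 2) at n = 5:
E_5 = -13.6057 × 2² / 5²
E_5 = -13.6057 × 4 / 25
E_5 = -54.4228 / 25
E_5 = -2.18 eV

The energy is 4 times more negative than hydrogen at the same n due to the stronger nuclear charge.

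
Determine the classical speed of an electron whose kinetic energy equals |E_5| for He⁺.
8.751e+05 m/s (or 0.29% of c)

The binding energy at n = 5 for He⁺ is:
E_5 = -13.6057 × 2²/5² = -2.176912 eV
|E_5| = 2.176912 eV

Convert to Joules:
KE = 2.176912 eV × (1.602177 × 10⁻¹⁹ J/eV) = 3.48780e-19 J

Using KE = ½mv²:
v = √(2·KE/m_e)
v = √(2 × 3.48780e-19 J / 9.10938 × 10⁻³¹ kg)
v = 8.751e+05 m/s

This is approximately 0.29% the speed of light.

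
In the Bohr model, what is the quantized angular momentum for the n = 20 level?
2.1091e-33 J·s (or 20ℏ)

In the Bohr model, angular momentum is quantized:
L = nℏ

where ℏ = h/(2π) = 1.054572e-34 J·s

For n = 20:
L = 20 × 1.054572e-34 J·s
L = 2.1091e-33 J·s

This can also be written as L = 20ℏ.
The angular momentum is an integer multiple of the reduced Planck constant.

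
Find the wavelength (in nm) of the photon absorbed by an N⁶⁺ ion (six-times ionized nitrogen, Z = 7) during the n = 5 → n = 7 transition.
94.923 nm

First, find the transition energy using E_n = -13.6057 Z² / n² eV:
E_5 = -13.6057 × 7² / 5² = -26.66717 eV
E_7 = -13.6057 × 7² / 7² = -13.60570 eV

Photon energy: |ΔE| = |E_7 - E_5| = 13.06147 eV

Convert to wavelength using E = hc/λ with hc = 1239.84 eV·nm:
λ = hc/E = 1239.84 eV·nm / 13.06147 eV
λ = 94.923 nm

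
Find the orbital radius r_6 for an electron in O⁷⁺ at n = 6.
0.23813 nm (or 2.38130 Å)

The Bohr radius formula is:
r_n = n² a₀ / Z

where a₀ = 0.05291772 nm is the Bohr radius.

For O⁷⁺ (Z = 8) at n = 6:
r_6 = 6² × 0.05291772 nm / 8
r_6 = 36 × 0.05291772 nm / 8
r_6 = 1.905038 nm / 8
r_6 = 0.23813 nm

The electron orbits at approximately 0.23813 nm from the nucleus.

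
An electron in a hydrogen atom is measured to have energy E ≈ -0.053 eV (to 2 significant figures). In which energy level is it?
n = 16

The exact energy levels follow E_n = -13.6057 eV / n².

The measured value (-0.053 eV) is reported to only 2 significant figures, so we must test candidate n values and see which one matches to that precision.

Candidate energies:
  n = 14:  E = -13.6057/14² = -0.06942 eV
  n = 15:  E = -13.6057/15² = -0.06047 eV
  n = 16:  E = -13.6057/16² = -0.05315 eV  ← matches
  n = 17:  E = -13.6057/17² = -0.04708 eV
  n = 18:  E = -13.6057/18² = -0.04199 eV

Checking against the measurement of -0.053 eV (2 sig figs), only n = 16 agrees:
E_16 = -0.05315 eV, which rounds to -0.053 eV ✓

Therefore n = 16.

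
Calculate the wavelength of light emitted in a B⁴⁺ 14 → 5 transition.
104.449103 nm

First, find the transition energy using E_n = -13.6057 Z² / n² eV:
E_14 = -13.6057 × 5² / 14² = -1.735420918 eV
E_5 = -13.6057 × 5² / 5² = -13.605700000 eV

Photon energy: |ΔE| = |E_5 - E_14| = 11.870279082 eV

Convert to wavelength using E = hc/λ with hc = 1239.84 eV·nm:
λ = hc/E = 1239.84 eV·nm / 11.870279082 eV
λ = 104.449103 nm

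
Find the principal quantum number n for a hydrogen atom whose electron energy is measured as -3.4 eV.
n = 2

The exact energy levels follow E_n = -13.6057 eV / n².

The measured value (-3.4 eV) is reported to only 2 significant figures, so we must test candidate n values and see which one matches to that precision.

Candidate energies:
  n = 1:  E = -13.6057/1² = -13.60570 eV
  n = 2:  E = -13.6057/2² = -3.40143 eV  ← matches
  n = 3:  E = -13.6057/3² = -1.51174 eV
  n = 4:  E = -13.6057/4² = -0.85036 eV

Checking against the measurement of -3.4 eV (2 sig figs), only n = 2 agrees:
E_2 = -3.40143 eV, which rounds to -3.4 eV ✓

Therefore n = 2.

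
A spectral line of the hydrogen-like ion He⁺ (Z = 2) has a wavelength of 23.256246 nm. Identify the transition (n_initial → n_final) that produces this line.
n = 7 → n = 1

First, find the photon energy from the wavelength (hc = 1239.84 eV·nm):
E = hc/λ = 1239.84 eV·nm / 23.256246 nm = 53.312130 eV

The energy levels of He⁺ satisfy E_n = -13.6057 × 2² / n² eV, so an emission n_i → n_f releases
ΔE = 13.6057 × 2² × (1/n_f² − 1/n_i²) eV.

Setting ΔE equal to the photon energy:
1/n_f² − 1/n_i² = 53.312130 / (13.6057 × 2²) = 0.97959183

Since 1/n_i² must be positive, we need 1/n_f² > 0.97959183, i.e. n_f ≤ 1. For each allowed n_f, solve n_i = (1/n_f² − 0.97959183)^(−1/2) and check whether it is a whole number:
  n_f = 1: 1/n_i² = 1.00000000 − 0.97959183 = 0.02040817 → n_i = 7.000  → integer, n_i = 7 ✓

Only n_f = 1 gives an integer upper level, n_i = 7.

The transition is from n = 7 to n = 1 (emission).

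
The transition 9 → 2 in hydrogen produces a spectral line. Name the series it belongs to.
Balmer series

The spectral series in hydrogen are named based on the final (lower) energy level:
- Lyman series: n_final = 1 (ultraviolet)
- Balmer series: n_final = 2 (visible/near-UV)
- Paschen series: n_final = 3 (infrared)
- Brackett series: n_final = 4 (infrared)
- Pfund series: n_final = 5 (far infrared)

Since this transition ends at n = 2, it belongs to the Balmer series.

For reference, this 9 → 2 line has photon energy
ΔE = 13.6057 eV × (1/2² - 1/9²) = 3.233453395 eV,
corresponding to wavelength λ = hc/ΔE = 1239.84 eV·nm / 3.233453395 eV = 383.44143 nm in the visible/near-UV region.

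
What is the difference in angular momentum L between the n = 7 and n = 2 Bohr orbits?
5.27e-34 J·s (or 5ℏ)

In the Bohr model, L_n = nℏ where ℏ = 1.0546e-34 J·s.

L_7 = 7ℏ = 7.3822e-34 J·s
L_2 = 2ℏ = 2.1092e-34 J·s

ΔL = L_7 - L_2 = (7 - 2)ℏ = 5ℏ
ΔL = 5 × 1.0546e-34 J·s = 5.27e-34 J·s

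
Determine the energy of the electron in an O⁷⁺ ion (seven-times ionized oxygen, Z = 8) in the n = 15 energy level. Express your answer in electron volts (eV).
-3.8701 eV

The energy levels of a hydrogen-like atom are given by:
E_n = -13.6057 Z² / n² eV  (with Z = 8 for O⁷⁺)

For n = 15:
E_15 = -13.6057 × 8² / 15²
E_15 = -13.6057 × 64 / 225
E_15 = -3.8701 eV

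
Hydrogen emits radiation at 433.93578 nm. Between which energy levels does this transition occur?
n = 5 → n = 2

First, find the photon energy from the wavelength (hc = 1239.84 eV·nm):
E = hc/λ = 1239.84 eV·nm / 433.93578 nm = 2.8571970 eV

The energy levels of hydrogen satisfy E_n = -13.6057 / n² eV, so an emission n_i → n_f releases
ΔE = 13.6057 × (1/n_f² − 1/n_i²) eV.

Setting ΔE equal to the photon energy:
1/n_f² − 1/n_i² = 2.8571970 / 13.6057 = 0.21000000

Since 1/n_i² must be positive, we need 1/n_f² > 0.21000000, i.e. n_f ≤ 2. For each allowed n_f, solve n_i = (1/n_f² − 0.21000000)^(−1/2) and check whether it is a whole number:
  n_f = 1: 1/n_i² = 1.00000000 − 0.21000000 = 0.79000000 → n_i = 1.125  (not an integer) ✗
  n_f = 2: 1/n_i² = 0.25000000 − 0.21000000 = 0.04000000 → n_i = 5.000  → integer, n_i = 5 ✓

Only n_f = 2 gives an integer upper level, n_i = 5.

The transition is from n = 5 to n = 2 (emission).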